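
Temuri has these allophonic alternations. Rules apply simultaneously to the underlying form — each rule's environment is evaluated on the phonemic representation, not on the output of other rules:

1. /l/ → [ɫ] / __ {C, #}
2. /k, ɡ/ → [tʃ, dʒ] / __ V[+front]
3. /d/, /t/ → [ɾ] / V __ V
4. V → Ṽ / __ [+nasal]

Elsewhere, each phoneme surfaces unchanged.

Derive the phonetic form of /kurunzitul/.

/k/ (word-initial) fails the environment for rule 2, so it stays [k].
/u/ (between /k/ and /r/) is in the target of rule 4 but the environment (before a nasal consonant) is not met → [u].
/r/ (between /u/ and /u/) is unaffected → [r].
/u/ meets the environment for rule 4 (before a nasal consonant) → [ũ].
/n/ stays [n].
/z/ stays [z].
/i/ (between /z/ and /t/) fails the environment for rule 4, so it stays [i].
/t/ — between /i/ and /u/, between two vowels — surfaces as [ɾ] (rule 3).
/u/ — between /t/ and /l/; rule 4 does not apply here → [u].
/l/ — word-final, word-finally or immediately before a consonant — surfaces as [ɫ] (rule 1).

[kurũnziɾuɫ]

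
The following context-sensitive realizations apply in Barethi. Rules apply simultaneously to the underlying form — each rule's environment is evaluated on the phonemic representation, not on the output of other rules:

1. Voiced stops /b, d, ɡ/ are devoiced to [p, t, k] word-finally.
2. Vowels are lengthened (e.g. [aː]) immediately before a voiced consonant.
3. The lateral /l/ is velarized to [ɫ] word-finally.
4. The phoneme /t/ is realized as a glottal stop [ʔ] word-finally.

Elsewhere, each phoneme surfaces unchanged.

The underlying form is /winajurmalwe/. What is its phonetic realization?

[wiːnaːjuːrmaːlwe]

/w/ (word-initial): no rule targets it → [w].
/i/ meets the environment for rule 2 (before a voiced consonant) → [iː].
/n/ stays [n].
/a/ (between /n/ and /j/): before a voiced consonant, so rule 2 applies → [aː].
/j/ (between /a/ and /u/): no rule targets it → [j].
/u/ meets the environment for rule 2 (before a voiced consonant) → [uː].
/r/ — not in any rule's target class → [r].
/m/ stays [m].
Rule 2 applies to /a/ (between /m/ and /l/: before a voiced consonant) → [aː].
/l/ — between /a/ and /w/; rule 3 does not apply here → [l].
/w/ (between /l/ and /e/): no rule targets it → [w].
/e/ (word-final) is in the target of rule 2 but the environment (before a voiced consonant) is not met → [e].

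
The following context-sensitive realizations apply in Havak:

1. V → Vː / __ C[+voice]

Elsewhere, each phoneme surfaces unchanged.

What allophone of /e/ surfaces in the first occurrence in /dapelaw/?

[eː]

/e/ (between /p/ and /l/) occurs before a voiced consonant → [eː] by rule 1.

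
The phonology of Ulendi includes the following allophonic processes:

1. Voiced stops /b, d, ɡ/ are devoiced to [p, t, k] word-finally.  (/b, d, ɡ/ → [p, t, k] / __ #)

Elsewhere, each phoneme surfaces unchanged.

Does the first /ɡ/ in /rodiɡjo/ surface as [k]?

/ɡ/ — between /i/ and /j/; rule 1 does not apply here → [ɡ].
The actual realization is [ɡ], not [k].

No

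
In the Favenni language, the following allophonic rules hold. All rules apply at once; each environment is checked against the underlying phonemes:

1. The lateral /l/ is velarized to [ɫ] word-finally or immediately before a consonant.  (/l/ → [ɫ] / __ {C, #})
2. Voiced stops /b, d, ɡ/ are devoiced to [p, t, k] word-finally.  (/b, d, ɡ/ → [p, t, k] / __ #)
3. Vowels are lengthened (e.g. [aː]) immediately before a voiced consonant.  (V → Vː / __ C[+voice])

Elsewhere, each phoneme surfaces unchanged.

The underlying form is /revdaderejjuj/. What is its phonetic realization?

/r/ (word-initial) is unaffected → [r].
/e/ (between /r/ and /v/) occurs before a voiced consonant → [eː] by rule 3.
/v/ (between /e/ and /d/) is unaffected → [v].
/d/ (between /v/ and /a/) fails the environment for rule 2, so it stays [d].
/a/ meets the environment for rule 3 (before a voiced consonant) → [aː].
/d/ — between /a/ and /e/; rule 2 does not apply here → [d].
/e/ — between /d/ and /r/, before a voiced consonant — surfaces as [eː] (rule 3).
/r/ (between /e/ and /e/): no rule targets it → [r].
/e/ (between /r/ and /j/): before a voiced consonant, so rule 3 applies → [eː].
/j/ stays [j].
/j/ — not in any rule's target class → [j].
/u/ (between /j/ and /j/): before a voiced consonant, so rule 3 applies → [uː].
/j/ (word-final): no rule targets it → [j].

[reːvdaːdeːreːjjuːj]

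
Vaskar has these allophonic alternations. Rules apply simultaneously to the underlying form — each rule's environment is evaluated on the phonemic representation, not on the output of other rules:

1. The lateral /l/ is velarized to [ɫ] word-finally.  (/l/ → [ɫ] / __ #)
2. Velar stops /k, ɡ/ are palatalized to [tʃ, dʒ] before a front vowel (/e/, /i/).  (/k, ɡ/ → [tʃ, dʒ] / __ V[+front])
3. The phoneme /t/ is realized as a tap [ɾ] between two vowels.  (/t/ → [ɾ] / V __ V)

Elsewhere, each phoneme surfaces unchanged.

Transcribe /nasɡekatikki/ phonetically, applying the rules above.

/n/ — not in any rule's target class → [n].
/a/ — not in any rule's target class → [a].
/s/ (between /a/ and /ɡ/): no rule targets it → [s].
Rule 2 applies to /ɡ/ (between /s/ and /e/: before a front vowel) → [dʒ].
/e/ stays [e].
/k/ (between /e/ and /a/): rule 2 targets it, but not before a front vowel → unchanged [k].
/a/ — not in any rule's target class → [a].
Rule 3 applies to /t/ (between /a/ and /i/: between two vowels) → [ɾ].
/i/ (between /t/ and /k/) is unaffected → [i].
/k/ (between /i/ and /k/): rule 2 targets it, but not before a front vowel → unchanged [k].
/k/ — between /k/ and /i/, before a front vowel — surfaces as [tʃ] (rule 2).
/i/ stays [i].

[nasdʒekaɾiktʃi]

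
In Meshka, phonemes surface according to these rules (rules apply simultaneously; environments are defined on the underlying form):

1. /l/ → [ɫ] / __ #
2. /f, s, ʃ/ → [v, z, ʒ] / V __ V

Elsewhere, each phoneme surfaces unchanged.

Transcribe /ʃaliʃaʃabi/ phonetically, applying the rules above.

/ʃ/ (word-initial): rule 2 targets it, but not between two vowels → unchanged [ʃ].
/a/ — not in any rule's target class → [a].
/l/ (between /a/ and /i/): rule 1 targets it, but not word-finally → unchanged [l].
/i/ stays [i].
/ʃ/ (between /i/ and /a/): between two vowels, so rule 2 applies → [ʒ].
/a/ stays [a].
/ʃ/ — between /a/ and /a/, between two vowels — surfaces as [ʒ] (rule 2).
/a/ — not in any rule's target class → [a].
/b/ (between /a/ and /i/) is unaffected → [b].
/i/ (word-final): no rule targets it → [i].

[ʃaliʒaʒabi]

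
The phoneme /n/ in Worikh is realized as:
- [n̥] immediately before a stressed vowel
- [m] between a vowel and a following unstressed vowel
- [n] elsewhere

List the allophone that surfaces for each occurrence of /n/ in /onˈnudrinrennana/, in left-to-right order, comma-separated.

Occurrence 1 (position 2): no conditioning environment matches → elsewhere allophone [n].
Occurrence 2 (position 3): immediately before a stressed vowel → [n̥].
Occurrence 3 (position 8): no conditioning environment matches → elsewhere allophone [n].
Occurrence 4 (position 11): no conditioning environment matches → elsewhere allophone [n].
Occurrence 5 (position 12): no conditioning environment matches → elsewhere allophone [n].
Occurrence 6 (position 14): between a vowel and a following unstressed vowel → [m].

[n], [n̥], [n], [n], [n], [m]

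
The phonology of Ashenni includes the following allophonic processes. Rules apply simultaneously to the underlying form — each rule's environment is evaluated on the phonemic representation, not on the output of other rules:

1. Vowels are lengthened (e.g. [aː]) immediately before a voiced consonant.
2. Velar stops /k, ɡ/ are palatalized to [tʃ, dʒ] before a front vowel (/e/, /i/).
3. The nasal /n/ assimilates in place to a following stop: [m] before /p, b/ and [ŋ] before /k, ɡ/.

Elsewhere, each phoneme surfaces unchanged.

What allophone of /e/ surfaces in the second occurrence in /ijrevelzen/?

/e/ meets the environment for rule 1 (before a voiced consonant) → [eː].

[eː]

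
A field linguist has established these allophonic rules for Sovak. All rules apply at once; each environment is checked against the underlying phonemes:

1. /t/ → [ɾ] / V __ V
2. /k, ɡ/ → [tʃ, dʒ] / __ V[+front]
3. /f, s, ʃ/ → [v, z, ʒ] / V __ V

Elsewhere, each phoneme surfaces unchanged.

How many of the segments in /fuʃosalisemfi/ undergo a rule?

3

Segments that undergo a rule: /ʃ/ → [ʒ] (rule 3); /s/ → [z] (rule 3); /s/ → [z] (rule 3).
All other segments surface unchanged.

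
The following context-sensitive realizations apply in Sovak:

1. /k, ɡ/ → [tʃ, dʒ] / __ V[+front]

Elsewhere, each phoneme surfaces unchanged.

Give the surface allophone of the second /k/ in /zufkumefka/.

/k/ (between /f/ and /a/): rule 1 targets it, but not before a front vowel → unchanged [k].

[k]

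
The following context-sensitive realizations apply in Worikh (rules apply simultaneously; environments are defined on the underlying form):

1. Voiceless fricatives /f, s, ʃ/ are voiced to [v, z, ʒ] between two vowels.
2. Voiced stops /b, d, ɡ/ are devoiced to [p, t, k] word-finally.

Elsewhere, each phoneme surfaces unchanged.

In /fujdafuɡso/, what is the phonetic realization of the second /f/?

/f/ (between /a/ and /u/): between two vowels, so rule 1 applies → [v].

[v]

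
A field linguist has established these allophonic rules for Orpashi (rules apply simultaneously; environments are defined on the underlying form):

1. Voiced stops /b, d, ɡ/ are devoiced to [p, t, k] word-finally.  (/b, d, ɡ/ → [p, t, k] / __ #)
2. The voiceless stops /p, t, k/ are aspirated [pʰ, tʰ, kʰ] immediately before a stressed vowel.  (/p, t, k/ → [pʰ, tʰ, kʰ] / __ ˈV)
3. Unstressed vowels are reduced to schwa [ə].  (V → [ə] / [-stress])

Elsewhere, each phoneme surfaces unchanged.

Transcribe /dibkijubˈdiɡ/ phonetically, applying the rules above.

/d/ (word-initial) fails the environment for rule 1, so it stays [d].
/i/ — between /d/ and /b/, in an unstressed syllable — surfaces as [ə] (rule 3).
/b/ — between /i/ and /k/; rule 1 does not apply here → [b].
/k/ (between /b/ and /i/): rule 2 targets it, but not immediately before a stressed vowel → unchanged [k].
/i/ (between /k/ and /j/) occurs in an unstressed syllable → [ə] by rule 3.
/j/ — not in any rule's target class → [j].
/u/ meets the environment for rule 3 (in an unstressed syllable) → [ə].
/b/ (between /u/ and /d/): rule 1 targets it, but not word-finally → unchanged [b].
/d/ (between /b/ and /i/) is in the target of rule 1 but the environment (word-finally) is not met → [d].
/i/ (between /d/ and /ɡ/) is in the target of rule 3 but the environment (in an unstressed syllable) is not met → [i].
/ɡ/ — word-final, word-finally — surfaces as [k] (rule 1).

[dəbkəjəbˈdik]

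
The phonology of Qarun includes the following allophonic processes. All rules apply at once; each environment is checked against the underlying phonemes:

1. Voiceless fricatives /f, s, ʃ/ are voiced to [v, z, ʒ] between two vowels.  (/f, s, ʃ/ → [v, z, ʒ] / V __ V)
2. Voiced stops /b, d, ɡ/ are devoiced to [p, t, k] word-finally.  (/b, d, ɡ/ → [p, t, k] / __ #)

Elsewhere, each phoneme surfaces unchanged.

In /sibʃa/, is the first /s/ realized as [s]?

/s/ — word-initial; rule 1 does not apply here → [s].
The actual realization is [s], which matches [s].

Yes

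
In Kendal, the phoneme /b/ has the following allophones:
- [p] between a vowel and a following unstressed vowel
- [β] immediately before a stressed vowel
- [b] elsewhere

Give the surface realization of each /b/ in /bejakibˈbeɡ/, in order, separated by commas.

[b], [b], [β]

Occurrence 1 (position 1): no conditioning environment matches → elsewhere allophone [b].
Occurrence 2 (position 7): no conditioning environment matches → elsewhere allophone [b].
Occurrence 3 (position 8): immediately before a stressed vowel → [β].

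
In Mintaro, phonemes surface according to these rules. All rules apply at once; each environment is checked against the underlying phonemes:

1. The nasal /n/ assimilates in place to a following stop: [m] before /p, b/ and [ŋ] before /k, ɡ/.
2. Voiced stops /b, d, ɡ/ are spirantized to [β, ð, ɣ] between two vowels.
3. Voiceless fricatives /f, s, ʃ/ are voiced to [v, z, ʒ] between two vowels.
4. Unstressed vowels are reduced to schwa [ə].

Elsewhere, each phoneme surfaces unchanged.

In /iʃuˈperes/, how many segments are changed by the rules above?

Segments that undergo a rule: /i/ → [ə] (rule 4); /ʃ/ → [ʒ] (rule 3); /u/ → [ə] (rule 4); /e/ → [ə] (rule 4).
All other segments surface unchanged.

4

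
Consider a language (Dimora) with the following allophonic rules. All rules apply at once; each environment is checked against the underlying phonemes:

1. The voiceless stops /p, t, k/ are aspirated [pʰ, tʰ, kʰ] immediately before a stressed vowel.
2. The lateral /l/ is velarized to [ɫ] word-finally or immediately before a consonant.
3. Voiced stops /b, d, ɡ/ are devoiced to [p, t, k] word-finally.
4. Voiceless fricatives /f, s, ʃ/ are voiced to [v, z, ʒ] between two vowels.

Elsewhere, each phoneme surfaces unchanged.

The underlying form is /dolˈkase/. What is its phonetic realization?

[doɫˈkʰaze]

/d/ (word-initial): rule 3 targets it, but not word-finally → unchanged [d].
/o/ — not in any rule's target class → [o].
/l/ — between /o/ and /k/, word-finally or immediately before a consonant — surfaces as [ɫ] (rule 2).
/k/ — between /l/ and /a/, immediately before a stressed vowel — surfaces as [kʰ] (rule 1).
/a/ — not in any rule's target class → [a].
/s/ (between /a/ and /e/) occurs between two vowels → [z] by rule 4.
/e/ (word-final): no rule targets it → [e].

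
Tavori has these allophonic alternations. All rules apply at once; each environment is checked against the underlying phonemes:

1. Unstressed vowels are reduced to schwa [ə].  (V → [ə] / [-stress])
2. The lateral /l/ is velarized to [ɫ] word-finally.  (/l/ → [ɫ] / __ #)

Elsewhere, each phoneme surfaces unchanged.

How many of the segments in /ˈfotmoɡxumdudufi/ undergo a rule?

5

Segments that undergo a rule: /o/ → [ə] (rule 1); /u/ → [ə] (rule 1); /u/ → [ə] (rule 1); /u/ → [ə] (rule 1); /i/ → [ə] (rule 1).
All other segments surface unchanged.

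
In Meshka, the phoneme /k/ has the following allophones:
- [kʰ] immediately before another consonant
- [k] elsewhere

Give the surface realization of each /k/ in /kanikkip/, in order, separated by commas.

[k], [kʰ], [k]

Occurrence 1 (position 1): no conditioning environment matches → elsewhere allophone [k].
Occurrence 2 (position 5): immediately before another consonant → [kʰ].
Occurrence 3 (position 6): no conditioning environment matches → elsewhere allophone [k].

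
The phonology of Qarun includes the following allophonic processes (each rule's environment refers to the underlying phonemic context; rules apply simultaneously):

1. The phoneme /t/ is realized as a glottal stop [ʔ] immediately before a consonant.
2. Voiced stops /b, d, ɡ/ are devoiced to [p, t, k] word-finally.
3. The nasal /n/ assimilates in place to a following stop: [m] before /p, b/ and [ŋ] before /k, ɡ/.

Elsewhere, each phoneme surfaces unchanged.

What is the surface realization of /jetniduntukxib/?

[jeʔniduntukxip]

/j/ (word-initial) is unaffected → [j].
/e/ — not in any rule's target class → [e].
/t/ (between /e/ and /n/): immediately before a consonant, so rule 1 applies → [ʔ].
/n/ (between /t/ and /i/) fails the environment for rule 3, so it stays [n].
/i/ stays [i].
/d/ (between /i/ and /u/) is in the target of rule 2 but the environment (word-finally) is not met → [d].
/u/ (between /d/ and /n/) is unaffected → [u].
/n/ (between /u/ and /t/) fails the environment for rule 3, so it stays [n].
/t/ (between /n/ and /u/) is in the target of rule 1 but the environment (immediately before a consonant) is not met → [t].
/u/ (between /t/ and /k/): no rule targets it → [u].
/k/ (between /u/ and /x/): no rule targets it → [k].
/x/ — not in any rule's target class → [x].
/i/ stays [i].
Rule 2 applies to /b/ (word-final: word-finally) → [p].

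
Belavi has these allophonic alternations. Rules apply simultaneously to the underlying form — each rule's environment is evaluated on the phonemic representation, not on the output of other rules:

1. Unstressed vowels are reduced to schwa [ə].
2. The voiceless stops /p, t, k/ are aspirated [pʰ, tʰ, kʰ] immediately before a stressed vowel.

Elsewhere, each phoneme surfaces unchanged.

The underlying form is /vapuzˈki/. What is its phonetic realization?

[vəpəzˈkʰi]

/a/ — between /v/ and /p/, in an unstressed syllable — surfaces as [ə] (rule 1).
/p/ (between /a/ and /u/) fails the environment for rule 2, so it stays [p].
/u/ — between /p/ and /z/, in an unstressed syllable — surfaces as [ə] (rule 1).
/k/ (between /z/ and /i/) occurs immediately before a stressed vowel → [kʰ] by rule 2.
/i/ (word-final) fails the environment for rule 1, so it stays [i].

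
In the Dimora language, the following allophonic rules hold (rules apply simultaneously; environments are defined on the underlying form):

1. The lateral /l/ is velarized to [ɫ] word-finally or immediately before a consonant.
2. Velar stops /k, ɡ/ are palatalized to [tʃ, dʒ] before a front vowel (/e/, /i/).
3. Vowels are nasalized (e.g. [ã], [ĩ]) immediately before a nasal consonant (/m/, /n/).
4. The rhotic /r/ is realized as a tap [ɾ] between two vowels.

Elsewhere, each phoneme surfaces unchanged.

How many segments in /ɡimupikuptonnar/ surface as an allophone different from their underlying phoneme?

3

Segments that undergo a rule: /ɡ/ → [dʒ] (rule 2); /i/ → [ĩ] (rule 3); /o/ → [õ] (rule 3).
All other segments surface unchanged.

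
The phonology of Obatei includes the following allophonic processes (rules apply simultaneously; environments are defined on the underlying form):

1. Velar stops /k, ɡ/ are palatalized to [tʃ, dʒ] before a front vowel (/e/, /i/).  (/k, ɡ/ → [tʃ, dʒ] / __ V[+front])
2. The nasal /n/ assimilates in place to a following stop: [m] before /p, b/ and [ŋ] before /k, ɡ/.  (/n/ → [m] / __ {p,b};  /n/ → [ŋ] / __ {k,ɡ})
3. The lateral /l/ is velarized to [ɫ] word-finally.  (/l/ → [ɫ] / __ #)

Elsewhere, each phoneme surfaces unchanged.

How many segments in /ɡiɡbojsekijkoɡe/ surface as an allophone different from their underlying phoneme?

3

Segments that undergo a rule: /ɡ/ → [dʒ] (rule 1); /k/ → [tʃ] (rule 1); /ɡ/ → [dʒ] (rule 1).
All other segments surface unchanged.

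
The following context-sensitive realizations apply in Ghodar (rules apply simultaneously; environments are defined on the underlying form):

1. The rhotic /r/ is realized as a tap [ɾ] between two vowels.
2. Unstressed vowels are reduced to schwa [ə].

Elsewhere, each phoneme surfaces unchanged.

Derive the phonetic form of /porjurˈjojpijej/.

/o/ — between /p/ and /r/, in an unstressed syllable — surfaces as [ə] (rule 2).
/r/ (between /o/ and /j/) is in the target of rule 1 but the environment (between two vowels) is not met → [r].
/u/ (between /j/ and /r/): in an unstressed syllable, so rule 2 applies → [ə].
/r/ (between /u/ and /j/) is in the target of rule 1 but the environment (between two vowels) is not met → [r].
/o/ (between /j/ and /j/) is in the target of rule 2 but the environment (in an unstressed syllable) is not met → [o].
/i/ meets the environment for rule 2 (in an unstressed syllable) → [ə].
/e/ (between /j/ and /j/): in an unstressed syllable, so rule 2 applies → [ə].

[pərjərˈjojpəjəj]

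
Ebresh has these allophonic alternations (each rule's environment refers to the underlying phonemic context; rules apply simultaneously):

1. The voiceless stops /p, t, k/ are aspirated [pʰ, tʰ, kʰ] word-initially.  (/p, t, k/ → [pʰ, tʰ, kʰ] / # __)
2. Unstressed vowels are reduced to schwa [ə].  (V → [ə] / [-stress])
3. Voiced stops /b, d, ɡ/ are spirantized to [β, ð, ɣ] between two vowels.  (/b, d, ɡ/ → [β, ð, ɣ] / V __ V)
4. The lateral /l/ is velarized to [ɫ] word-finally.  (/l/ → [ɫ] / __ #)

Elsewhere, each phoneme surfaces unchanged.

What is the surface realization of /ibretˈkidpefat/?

/i/ — word-initial, in an unstressed syllable — surfaces as [ə] (rule 2).
/b/ (between /i/ and /r/) fails the environment for rule 3, so it stays [b].
/r/ (between /b/ and /e/) is unaffected → [r].
/e/ (between /r/ and /t/) occurs in an unstressed syllable → [ə] by rule 2.
/t/ (between /e/ and /k/) is in the target of rule 1 but the environment (word-initially) is not met → [t].
/k/ (between /t/ and /i/) fails the environment for rule 1, so it stays [k].
/i/ — between /k/ and /d/; rule 2 does not apply here → [i].
/d/ (between /i/ and /p/) is in the target of rule 3 but the environment (between two vowels) is not met → [d].
/p/ — between /d/ and /e/; rule 1 does not apply here → [p].
/e/ — between /p/ and /f/, in an unstressed syllable — surfaces as [ə] (rule 2).
/f/ (between /e/ and /a/): no rule targets it → [f].
/a/ — between /f/ and /t/, in an unstressed syllable — surfaces as [ə] (rule 2).
/t/ (word-final) is in the target of rule 1 but the environment (word-initially) is not met → [t].

[əbrətˈkidpəfət]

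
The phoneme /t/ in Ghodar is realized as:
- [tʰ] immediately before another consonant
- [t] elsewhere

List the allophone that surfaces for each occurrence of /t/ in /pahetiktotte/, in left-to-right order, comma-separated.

Occurrence 1 (position 5): no conditioning environment matches → elsewhere allophone [t].
Occurrence 2 (position 8): no conditioning environment matches → elsewhere allophone [t].
Occurrence 3 (position 10): immediately before another consonant → [tʰ].
Occurrence 4 (position 11): no conditioning environment matches → elsewhere allophone [t].

[t], [t], [tʰ], [t]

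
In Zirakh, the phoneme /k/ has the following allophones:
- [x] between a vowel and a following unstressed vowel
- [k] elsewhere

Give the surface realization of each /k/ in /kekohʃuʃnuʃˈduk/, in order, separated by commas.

Occurrence 1 (position 1): no conditioning environment matches → elsewhere allophone [k].
Occurrence 2 (position 3): between a vowel and a following unstressed vowel → [x].
Occurrence 3 (position 14): no conditioning environment matches → elsewhere allophone [k].

[k], [x], [k]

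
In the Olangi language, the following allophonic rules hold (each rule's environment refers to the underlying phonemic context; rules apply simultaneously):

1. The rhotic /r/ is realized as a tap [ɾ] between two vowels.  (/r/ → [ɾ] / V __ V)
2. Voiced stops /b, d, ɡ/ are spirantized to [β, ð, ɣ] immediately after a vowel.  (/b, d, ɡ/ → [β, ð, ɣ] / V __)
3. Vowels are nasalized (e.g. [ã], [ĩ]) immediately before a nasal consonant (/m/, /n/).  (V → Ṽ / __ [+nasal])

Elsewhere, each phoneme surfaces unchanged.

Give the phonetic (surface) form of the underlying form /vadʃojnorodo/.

[vaðʃojnoɾoðo]

/a/ (between /v/ and /d/) fails the environment for rule 3, so it stays [a].
/d/ meets the environment for rule 2 (immediately after a vowel) → [ð].
/o/ (between /ʃ/ and /j/) is in the target of rule 3 but the environment (before a nasal consonant) is not met → [o].
/o/ (between /n/ and /r/) fails the environment for rule 3, so it stays [o].
/r/ (between /o/ and /o/): between two vowels, so rule 1 applies → [ɾ].
/o/ (between /r/ and /d/) fails the environment for rule 3, so it stays [o].
Rule 2 applies to /d/ (between /o/ and /o/: immediately after a vowel) → [ð].
/o/ (word-final) is in the target of rule 3 but the environment (before a nasal consonant) is not met → [o].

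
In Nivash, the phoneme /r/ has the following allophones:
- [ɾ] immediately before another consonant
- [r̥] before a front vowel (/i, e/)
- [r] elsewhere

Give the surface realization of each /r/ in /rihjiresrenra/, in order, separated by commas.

[r̥], [r̥], [r̥], [r]

Occurrence 1 (position 1): before a front vowel (/i, e/) → [r̥].
Occurrence 2 (position 6): before a front vowel (/i, e/) → [r̥].
Occurrence 3 (position 9): before a front vowel (/i, e/) → [r̥].
Occurrence 4 (position 12): no conditioning environment matches → elsewhere allophone [r].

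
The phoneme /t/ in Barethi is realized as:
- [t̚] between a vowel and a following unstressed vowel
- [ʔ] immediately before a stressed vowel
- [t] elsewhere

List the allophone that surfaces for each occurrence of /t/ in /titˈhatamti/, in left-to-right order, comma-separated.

Occurrence 1 (position 1): no conditioning environment matches → elsewhere allophone [t].
Occurrence 2 (position 3): no conditioning environment matches → elsewhere allophone [t].
Occurrence 3 (position 6): between a vowel and a following unstressed vowel → [t̚].
Occurrence 4 (position 9): no conditioning environment matches → elsewhere allophone [t].

[t], [t], [t̚], [t]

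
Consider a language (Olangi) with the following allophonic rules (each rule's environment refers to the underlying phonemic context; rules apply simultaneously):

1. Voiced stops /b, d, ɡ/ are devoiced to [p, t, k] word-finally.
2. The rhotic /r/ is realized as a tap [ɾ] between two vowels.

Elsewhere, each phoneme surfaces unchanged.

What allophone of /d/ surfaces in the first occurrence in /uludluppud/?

/d/ — between /u/ and /l/; rule 1 does not apply here → [d].

[d]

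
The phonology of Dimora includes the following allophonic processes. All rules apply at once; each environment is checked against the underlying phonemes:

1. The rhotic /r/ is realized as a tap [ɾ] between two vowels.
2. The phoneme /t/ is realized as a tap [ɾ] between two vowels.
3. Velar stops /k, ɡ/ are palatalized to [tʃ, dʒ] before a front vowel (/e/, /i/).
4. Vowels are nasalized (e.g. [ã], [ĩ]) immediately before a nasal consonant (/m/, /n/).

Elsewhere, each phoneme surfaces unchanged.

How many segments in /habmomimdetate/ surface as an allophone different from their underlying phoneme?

Segments that undergo a rule: /o/ → [õ] (rule 4); /i/ → [ĩ] (rule 4); /t/ → [ɾ] (rule 2); /t/ → [ɾ] (rule 2).
All other segments surface unchanged.

4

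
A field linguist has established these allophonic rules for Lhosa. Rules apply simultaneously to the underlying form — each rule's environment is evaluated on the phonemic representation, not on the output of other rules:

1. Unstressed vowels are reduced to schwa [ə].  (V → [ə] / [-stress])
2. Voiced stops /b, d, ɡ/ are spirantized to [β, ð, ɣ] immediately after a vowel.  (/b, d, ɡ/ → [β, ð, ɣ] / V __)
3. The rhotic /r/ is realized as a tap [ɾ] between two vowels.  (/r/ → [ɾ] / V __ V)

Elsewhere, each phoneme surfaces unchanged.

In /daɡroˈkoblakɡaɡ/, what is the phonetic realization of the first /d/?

[d]

/d/ (word-initial) is in the target of rule 2 but the environment (immediately after a vowel) is not met → [d].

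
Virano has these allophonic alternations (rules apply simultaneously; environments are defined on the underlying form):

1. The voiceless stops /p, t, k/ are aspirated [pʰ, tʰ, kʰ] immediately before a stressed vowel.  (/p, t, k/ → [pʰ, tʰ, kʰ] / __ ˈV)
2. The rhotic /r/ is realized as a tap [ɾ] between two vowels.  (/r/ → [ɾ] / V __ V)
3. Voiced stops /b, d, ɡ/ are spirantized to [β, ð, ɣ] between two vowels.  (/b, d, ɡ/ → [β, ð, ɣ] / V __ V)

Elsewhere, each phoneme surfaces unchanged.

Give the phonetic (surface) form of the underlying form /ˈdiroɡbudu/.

[ˈdiɾoɡbuðu]

/d/ — word-initial; rule 3 does not apply here → [d].
/r/ (between /i/ and /o/): between two vowels, so rule 2 applies → [ɾ].
/ɡ/ (between /o/ and /b/) fails the environment for rule 3, so it stays [ɡ].
/b/ — between /ɡ/ and /u/; rule 3 does not apply here → [b].
/d/ (between /u/ and /u/) occurs between two vowels → [ð] by rule 3.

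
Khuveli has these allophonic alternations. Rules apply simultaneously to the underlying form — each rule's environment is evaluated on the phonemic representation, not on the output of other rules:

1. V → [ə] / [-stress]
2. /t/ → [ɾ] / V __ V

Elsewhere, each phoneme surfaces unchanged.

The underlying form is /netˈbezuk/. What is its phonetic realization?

/n/ stays [n].
/e/ (between /n/ and /t/): in an unstressed syllable, so rule 1 applies → [ə].
/t/ (between /e/ and /b/) is in the target of rule 2 but the environment (between two vowels) is not met → [t].
/b/ — not in any rule's target class → [b].
/e/ (between /b/ and /z/) fails the environment for rule 1, so it stays [e].
/z/ (between /e/ and /u/) is unaffected → [z].
Rule 1 applies to /u/ (between /z/ and /k/: in an unstressed syllable) → [ə].
/k/ stays [k].

[nətˈbezək]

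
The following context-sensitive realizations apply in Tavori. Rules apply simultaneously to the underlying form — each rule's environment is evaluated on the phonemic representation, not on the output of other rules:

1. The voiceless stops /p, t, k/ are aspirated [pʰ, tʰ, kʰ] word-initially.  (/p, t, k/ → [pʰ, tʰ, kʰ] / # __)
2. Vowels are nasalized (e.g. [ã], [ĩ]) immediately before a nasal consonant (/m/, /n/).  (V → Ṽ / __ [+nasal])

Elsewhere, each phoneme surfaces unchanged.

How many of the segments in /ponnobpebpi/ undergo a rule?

Segments that undergo a rule: /p/ → [pʰ] (rule 1); /o/ → [õ] (rule 2).
All other segments surface unchanged.

2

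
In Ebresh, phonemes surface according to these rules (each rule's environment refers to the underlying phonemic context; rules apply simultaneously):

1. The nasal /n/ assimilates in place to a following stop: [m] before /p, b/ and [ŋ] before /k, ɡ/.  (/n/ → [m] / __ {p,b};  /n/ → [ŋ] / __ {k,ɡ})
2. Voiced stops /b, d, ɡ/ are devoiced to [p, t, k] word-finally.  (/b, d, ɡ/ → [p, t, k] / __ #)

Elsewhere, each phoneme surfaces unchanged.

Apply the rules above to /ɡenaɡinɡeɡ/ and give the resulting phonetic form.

/ɡ/ (word-initial): rule 2 targets it, but not word-finally → unchanged [ɡ].
/e/ — not in any rule's target class → [e].
/n/ (between /e/ and /a/) fails the environment for rule 1, so it stays [n].
/a/ — not in any rule's target class → [a].
/ɡ/ (between /a/ and /i/) is in the target of rule 2 but the environment (word-finally) is not met → [ɡ].
/i/ (between /ɡ/ and /n/) is unaffected → [i].
/n/ (between /i/ and /ɡ/) occurs before a labial or velar stop → [ŋ] by rule 1.
/ɡ/ (between /n/ and /e/) is in the target of rule 2 but the environment (word-finally) is not met → [ɡ].
/e/ (between /ɡ/ and /ɡ/): no rule targets it → [e].
/ɡ/ meets the environment for rule 2 (word-finally) → [k].

[ɡenaɡiŋɡek]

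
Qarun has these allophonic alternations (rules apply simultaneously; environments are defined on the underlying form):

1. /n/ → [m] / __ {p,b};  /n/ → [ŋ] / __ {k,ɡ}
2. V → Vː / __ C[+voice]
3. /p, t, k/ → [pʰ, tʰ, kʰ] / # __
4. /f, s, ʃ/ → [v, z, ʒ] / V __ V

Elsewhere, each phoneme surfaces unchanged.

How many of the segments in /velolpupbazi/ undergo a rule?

Segments that undergo a rule: /e/ → [eː] (rule 2); /o/ → [oː] (rule 2); /a/ → [aː] (rule 2).
All other segments surface unchanged.

3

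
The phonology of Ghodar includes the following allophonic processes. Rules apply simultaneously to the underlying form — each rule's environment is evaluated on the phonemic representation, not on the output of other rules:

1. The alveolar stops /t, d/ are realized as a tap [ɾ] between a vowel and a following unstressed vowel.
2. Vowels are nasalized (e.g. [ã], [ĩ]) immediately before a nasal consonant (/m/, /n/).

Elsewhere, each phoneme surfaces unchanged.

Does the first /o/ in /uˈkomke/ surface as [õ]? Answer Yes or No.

Yes

/o/ — between /k/ and /m/, before a nasal consonant — surfaces as [õ] (rule 2).
The actual realization is [õ], which matches [õ].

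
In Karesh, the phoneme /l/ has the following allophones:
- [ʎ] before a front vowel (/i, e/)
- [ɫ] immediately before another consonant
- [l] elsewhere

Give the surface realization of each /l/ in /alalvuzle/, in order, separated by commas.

Occurrence 1 (position 2): no conditioning environment matches → elsewhere allophone [l].
Occurrence 2 (position 4): immediately before another consonant → [ɫ].
Occurrence 3 (position 8): before a front vowel (/i, e/) → [ʎ].

[l], [ɫ], [ʎ]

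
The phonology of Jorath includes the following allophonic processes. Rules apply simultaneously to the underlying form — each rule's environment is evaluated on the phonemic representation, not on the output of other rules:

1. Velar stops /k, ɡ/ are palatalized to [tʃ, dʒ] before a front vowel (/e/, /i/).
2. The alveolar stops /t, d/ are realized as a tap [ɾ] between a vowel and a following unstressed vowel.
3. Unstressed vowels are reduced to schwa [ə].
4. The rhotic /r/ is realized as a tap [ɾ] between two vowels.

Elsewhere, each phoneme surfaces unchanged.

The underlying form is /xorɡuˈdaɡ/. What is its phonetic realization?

[xərɡəˈdaɡ]

/o/ — between /x/ and /r/, in an unstressed syllable — surfaces as [ə] (rule 3).
/r/ — between /o/ and /ɡ/; rule 4 does not apply here → [r].
/ɡ/ (between /r/ and /u/) fails the environment for rule 1, so it stays [ɡ].
/u/ (between /ɡ/ and /d/): in an unstressed syllable, so rule 3 applies → [ə].
/d/ (between /u/ and /a/) is in the target of rule 2 but the environment (between a vowel and a following unstressed vowel) is not met → [d].
/a/ (between /d/ and /ɡ/): rule 3 targets it, but not in an unstressed syllable → unchanged [a].
/ɡ/ — word-final; rule 1 does not apply here → [ɡ].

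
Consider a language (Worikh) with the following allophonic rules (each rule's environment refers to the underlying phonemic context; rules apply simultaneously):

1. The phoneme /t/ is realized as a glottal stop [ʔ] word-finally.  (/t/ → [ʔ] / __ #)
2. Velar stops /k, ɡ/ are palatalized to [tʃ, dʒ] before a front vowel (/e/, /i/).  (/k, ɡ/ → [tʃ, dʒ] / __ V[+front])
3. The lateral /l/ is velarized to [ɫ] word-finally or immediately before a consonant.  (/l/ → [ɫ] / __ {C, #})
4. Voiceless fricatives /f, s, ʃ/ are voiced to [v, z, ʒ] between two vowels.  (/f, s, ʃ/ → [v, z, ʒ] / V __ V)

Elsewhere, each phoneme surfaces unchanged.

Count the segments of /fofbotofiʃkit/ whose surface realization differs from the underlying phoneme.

Segments that undergo a rule: /f/ → [v] (rule 4); /k/ → [tʃ] (rule 2); /t/ → [ʔ] (rule 1).
All other segments surface unchanged.

3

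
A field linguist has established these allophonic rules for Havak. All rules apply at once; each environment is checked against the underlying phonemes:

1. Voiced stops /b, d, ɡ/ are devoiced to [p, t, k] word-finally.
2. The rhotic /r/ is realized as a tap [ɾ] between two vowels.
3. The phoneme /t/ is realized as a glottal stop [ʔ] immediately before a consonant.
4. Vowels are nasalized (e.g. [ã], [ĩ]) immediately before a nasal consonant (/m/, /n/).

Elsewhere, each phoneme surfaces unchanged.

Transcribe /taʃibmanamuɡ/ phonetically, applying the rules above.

/t/ — word-initial; rule 3 does not apply here → [t].
/a/ (between /t/ and /ʃ/) is in the target of rule 4 but the environment (before a nasal consonant) is not met → [a].
/ʃ/ (between /a/ and /i/): no rule targets it → [ʃ].
/i/ — between /ʃ/ and /b/; rule 4 does not apply here → [i].
/b/ (between /i/ and /m/) fails the environment for rule 1, so it stays [b].
/m/ — not in any rule's target class → [m].
/a/ (between /m/ and /n/): before a nasal consonant, so rule 4 applies → [ã].
/n/ — not in any rule's target class → [n].
/a/ (between /n/ and /m/) occurs before a nasal consonant → [ã] by rule 4.
/m/ (between /a/ and /u/): no rule targets it → [m].
/u/ (between /m/ and /ɡ/): rule 4 targets it, but not before a nasal consonant → unchanged [u].
/ɡ/ meets the environment for rule 1 (word-finally) → [k].

[taʃibmãnãmuk]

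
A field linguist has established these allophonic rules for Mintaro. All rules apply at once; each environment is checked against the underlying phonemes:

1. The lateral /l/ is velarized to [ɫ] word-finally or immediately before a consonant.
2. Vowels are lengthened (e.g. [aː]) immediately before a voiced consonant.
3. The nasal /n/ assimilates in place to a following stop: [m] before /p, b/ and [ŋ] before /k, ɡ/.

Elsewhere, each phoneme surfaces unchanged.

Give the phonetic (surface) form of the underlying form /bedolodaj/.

[beːdoːloːdaːj]

/b/ (word-initial): no rule targets it → [b].
/e/ (between /b/ and /d/): before a voiced consonant, so rule 2 applies → [eː].
/d/ stays [d].
/o/ (between /d/ and /l/): before a voiced consonant, so rule 2 applies → [oː].
/l/ (between /o/ and /o/) fails the environment for rule 1, so it stays [l].
/o/ — between /l/ and /d/, before a voiced consonant — surfaces as [oː] (rule 2).
/d/ (between /o/ and /a/): no rule targets it → [d].
/a/ — between /d/ and /j/, before a voiced consonant — surfaces as [aː] (rule 2).
/j/ stays [j].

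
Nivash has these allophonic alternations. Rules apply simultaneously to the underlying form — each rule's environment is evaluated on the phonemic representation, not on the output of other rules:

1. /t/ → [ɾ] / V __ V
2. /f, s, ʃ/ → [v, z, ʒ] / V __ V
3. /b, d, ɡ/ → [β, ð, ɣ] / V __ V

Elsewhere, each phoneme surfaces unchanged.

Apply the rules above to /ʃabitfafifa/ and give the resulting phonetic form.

/ʃ/ (word-initial): rule 2 targets it, but not between two vowels → unchanged [ʃ].
/a/ (between /ʃ/ and /b/): no rule targets it → [a].
/b/ (between /a/ and /i/) occurs between two vowels → [β] by rule 3.
/i/ stays [i].
/t/ (between /i/ and /f/): rule 1 targets it, but not between two vowels → unchanged [t].
/f/ (between /t/ and /a/) is in the target of rule 2 but the environment (between two vowels) is not met → [f].
/a/ — not in any rule's target class → [a].
/f/ meets the environment for rule 2 (between two vowels) → [v].
/i/ (between /f/ and /f/): no rule targets it → [i].
/f/ (between /i/ and /a/): between two vowels, so rule 2 applies → [v].
/a/ (word-final) is unaffected → [a].

[ʃaβitfaviva]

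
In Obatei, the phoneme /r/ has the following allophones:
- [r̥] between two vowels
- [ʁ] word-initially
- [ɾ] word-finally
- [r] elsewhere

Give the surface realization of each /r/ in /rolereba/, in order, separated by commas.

[ʁ], [r̥]

Occurrence 1 (position 1): word-initially → [ʁ].
Occurrence 2 (position 5): between two vowels → [r̥].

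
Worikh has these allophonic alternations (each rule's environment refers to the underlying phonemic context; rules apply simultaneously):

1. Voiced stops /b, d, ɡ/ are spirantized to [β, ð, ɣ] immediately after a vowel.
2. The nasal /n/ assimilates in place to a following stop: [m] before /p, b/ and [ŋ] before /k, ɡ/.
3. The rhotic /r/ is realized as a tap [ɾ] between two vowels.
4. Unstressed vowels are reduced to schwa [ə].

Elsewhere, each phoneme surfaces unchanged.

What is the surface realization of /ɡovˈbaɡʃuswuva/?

[ɡəvˈbaɣʃəswəvə]

/ɡ/ (word-initial): rule 1 targets it, but not immediately after a vowel → unchanged [ɡ].
/o/ (between /ɡ/ and /v/): in an unstressed syllable, so rule 4 applies → [ə].
/v/ (between /o/ and /b/) is unaffected → [v].
/b/ (between /v/ and /a/) is in the target of rule 1 but the environment (immediately after a vowel) is not met → [b].
/a/ (between /b/ and /ɡ/): rule 4 targets it, but not in an unstressed syllable → unchanged [a].
Rule 1 applies to /ɡ/ (between /a/ and /ʃ/: immediately after a vowel) → [ɣ].
/ʃ/ stays [ʃ].
Rule 4 applies to /u/ (between /ʃ/ and /s/: in an unstressed syllable) → [ə].
/s/ — not in any rule's target class → [s].
/w/ (between /s/ and /u/) is unaffected → [w].
/u/ meets the environment for rule 4 (in an unstressed syllable) → [ə].
/v/ — not in any rule's target class → [v].
Rule 4 applies to /a/ (word-final: in an unstressed syllable) → [ə].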